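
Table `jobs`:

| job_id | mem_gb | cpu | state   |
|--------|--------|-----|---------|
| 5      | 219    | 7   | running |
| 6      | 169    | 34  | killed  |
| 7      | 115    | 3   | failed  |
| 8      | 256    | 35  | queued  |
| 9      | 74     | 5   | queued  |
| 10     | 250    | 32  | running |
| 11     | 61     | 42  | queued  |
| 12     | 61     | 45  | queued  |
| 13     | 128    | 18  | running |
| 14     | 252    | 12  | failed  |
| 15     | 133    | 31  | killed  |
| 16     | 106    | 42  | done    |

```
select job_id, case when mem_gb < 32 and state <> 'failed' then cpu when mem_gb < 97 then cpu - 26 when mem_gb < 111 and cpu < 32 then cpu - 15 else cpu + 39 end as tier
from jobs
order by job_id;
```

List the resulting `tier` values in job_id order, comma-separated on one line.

job_id=5: ELSE → 46
job_id=6: ELSE → 73
job_id=7: ELSE → 42
job_id=8: ELSE → 74
job_id=9: mem_gb < 97 → -21
job_id=10: ELSE → 71
job_id=11: mem_gb < 97 → 16
job_id=12: mem_gb < 97 → 19
job_id=13: ELSE → 57
job_id=14: ELSE → 51
job_id=15: ELSE → 70
job_id=16: ELSE → 81

46, 73, 42, 74, -21, 71, 16, 19, 57, 51, 70, 81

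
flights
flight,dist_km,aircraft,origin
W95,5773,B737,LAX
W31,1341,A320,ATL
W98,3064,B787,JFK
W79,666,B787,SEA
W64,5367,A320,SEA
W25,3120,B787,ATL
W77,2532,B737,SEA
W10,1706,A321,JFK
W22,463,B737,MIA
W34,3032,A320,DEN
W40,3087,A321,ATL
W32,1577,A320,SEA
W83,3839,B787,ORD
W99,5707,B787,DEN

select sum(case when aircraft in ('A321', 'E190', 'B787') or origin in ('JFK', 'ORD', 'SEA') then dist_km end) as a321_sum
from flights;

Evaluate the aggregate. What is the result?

30665

flight=W95: ✗
flight=W31: ✗
flight=W98: ✓ → 3064
flight=W79: ✓ → 666
flight=W64: ✓ → 5367
flight=W25: ✓ → 3120
flight=W77: ✓ → 2532
flight=W10: ✓ → 1706
flight=W22: ✗
flight=W34: ✗
flight=W40: ✓ → 3087
flight=W32: ✓ → 1577
flight=W83: ✓ → 3839
flight=W99: ✓ → 5707
a321_sum = 3064 + 666 + 5367 + 3120 + 2532 + 1706 + 3087 + 1577 + 3839 + 5707 = 30665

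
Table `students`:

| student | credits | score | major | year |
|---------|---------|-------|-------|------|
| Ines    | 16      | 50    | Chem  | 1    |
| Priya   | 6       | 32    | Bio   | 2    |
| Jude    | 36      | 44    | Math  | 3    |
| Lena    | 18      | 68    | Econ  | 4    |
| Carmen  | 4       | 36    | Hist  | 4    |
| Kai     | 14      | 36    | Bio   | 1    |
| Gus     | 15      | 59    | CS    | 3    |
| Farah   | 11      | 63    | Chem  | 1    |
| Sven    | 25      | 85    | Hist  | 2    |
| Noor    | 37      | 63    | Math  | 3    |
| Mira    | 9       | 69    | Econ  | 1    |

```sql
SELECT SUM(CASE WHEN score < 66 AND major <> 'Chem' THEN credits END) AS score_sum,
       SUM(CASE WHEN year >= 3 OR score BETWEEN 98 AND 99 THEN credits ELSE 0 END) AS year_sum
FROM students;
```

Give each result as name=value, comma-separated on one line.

score_sum=112, year_sum=110

[score_sum: score < 66 AND major <> 'Chem']
student=Ines: ✗
student=Priya: ✓ → 6
student=Jude: ✓ → 36
student=Lena: ✗
student=Carmen: ✓ → 4
student=Kai: ✓ → 14
student=Gus: ✓ → 15
student=Farah: ✗
student=Sven: ✗
student=Noor: ✓ → 37
student=Mira: ✗
score_sum = 6 + 36 + 4 + 14 + 15 + 37 = 112
—
[year_sum: year >= 3 OR score BETWEEN 98 AND 99]
student=Ines: ✗
student=Priya: ✗
student=Jude: ✓ → 36
student=Lena: ✓ → 18
student=Carmen: ✓ → 4
student=Kai: ✗
student=Gus: ✓ → 15
student=Farah: ✗
student=Sven: ✗
student=Noor: ✓ → 37
student=Mira: ✗
year_sum = 36 + 18 + 4 + 15 + 37 = 110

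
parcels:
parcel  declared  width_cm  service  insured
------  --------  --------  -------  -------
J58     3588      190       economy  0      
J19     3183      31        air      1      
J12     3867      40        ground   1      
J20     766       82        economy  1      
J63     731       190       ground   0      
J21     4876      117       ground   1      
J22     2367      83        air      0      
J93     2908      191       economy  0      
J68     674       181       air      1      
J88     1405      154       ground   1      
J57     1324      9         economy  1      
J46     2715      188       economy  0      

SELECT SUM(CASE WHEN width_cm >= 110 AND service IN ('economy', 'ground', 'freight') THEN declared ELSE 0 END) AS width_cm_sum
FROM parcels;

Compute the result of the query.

parcel=J58: ✓ → 3588
parcel=J19: ✗
parcel=J12: ✗
parcel=J20: ✗
parcel=J63: ✓ → 731
parcel=J21: ✓ → 4876
parcel=J22: ✗
parcel=J93: ✓ → 2908
parcel=J68: ✗
parcel=J88: ✓ → 1405
parcel=J57: ✗
parcel=J46: ✓ → 2715
width_cm_sum = 3588 + 731 + 4876 + 2908 + 1405 + 2715 = 16223

16223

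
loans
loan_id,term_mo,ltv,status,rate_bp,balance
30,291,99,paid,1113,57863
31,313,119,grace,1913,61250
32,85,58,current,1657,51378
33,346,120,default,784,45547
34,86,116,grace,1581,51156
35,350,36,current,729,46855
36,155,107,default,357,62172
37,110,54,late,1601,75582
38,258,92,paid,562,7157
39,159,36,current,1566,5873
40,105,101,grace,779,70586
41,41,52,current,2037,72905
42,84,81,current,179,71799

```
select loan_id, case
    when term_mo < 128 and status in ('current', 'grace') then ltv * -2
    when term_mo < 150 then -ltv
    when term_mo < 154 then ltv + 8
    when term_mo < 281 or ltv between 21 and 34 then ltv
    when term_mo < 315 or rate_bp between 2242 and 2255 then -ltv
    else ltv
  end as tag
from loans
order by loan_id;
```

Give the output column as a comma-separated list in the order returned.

-99, -119, -116, 120, -232, 36, 107, -54, 92, 36, -202, -104, -162

loan_id=30: term_mo < 315 or rate_bp between 2242 and 2255 → -99
loan_id=31: term_mo < 315 or rate_bp between 2242 and 2255 → -119
loan_id=32: term_mo < 128 and status in ('current', 'grace') → -116
loan_id=33: ELSE → 120
loan_id=34: term_mo < 128 and status in ('current', 'grace') → -232
loan_id=35: ELSE → 36
loan_id=36: term_mo < 281 or ltv between 21 and 34 → 107
loan_id=37: term_mo < 150 → -54
loan_id=38: term_mo < 281 or ltv between 21 and 34 → 92
loan_id=39: term_mo < 281 or ltv between 21 and 34 → 36
loan_id=40: term_mo < 128 and status in ('current', 'grace') → -202
loan_id=41: term_mo < 128 and status in ('current', 'grace') → -104
loan_id=42: term_mo < 128 and status in ('current', 'grace') → -162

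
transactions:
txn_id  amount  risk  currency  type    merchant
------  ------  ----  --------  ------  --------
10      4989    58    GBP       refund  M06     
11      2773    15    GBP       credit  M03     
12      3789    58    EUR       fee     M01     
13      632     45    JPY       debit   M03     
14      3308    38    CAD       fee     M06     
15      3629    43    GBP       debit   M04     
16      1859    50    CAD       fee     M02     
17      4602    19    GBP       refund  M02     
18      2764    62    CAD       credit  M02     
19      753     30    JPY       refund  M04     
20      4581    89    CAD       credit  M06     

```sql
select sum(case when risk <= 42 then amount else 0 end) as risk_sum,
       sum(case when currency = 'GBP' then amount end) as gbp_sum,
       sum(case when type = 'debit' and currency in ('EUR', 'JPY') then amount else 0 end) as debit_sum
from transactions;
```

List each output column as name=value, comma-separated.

risk_sum=11436, gbp_sum=15993, debit_sum=632

[risk_sum: risk <= 42]
txn_id=10: ✗
txn_id=11: ✓ → 2773
txn_id=12: ✗
txn_id=13: ✗
txn_id=14: ✓ → 3308
txn_id=15: ✗
txn_id=16: ✗
txn_id=17: ✓ → 4602
txn_id=18: ✗
txn_id=19: ✓ → 753
txn_id=20: ✗
risk_sum = 2773 + 3308 + 4602 + 753 = 11436
—
[gbp_sum: currency = 'GBP']
txn_id=10: ✓ → 4989
txn_id=11: ✓ → 2773
txn_id=12: ✗
txn_id=13: ✗
txn_id=14: ✗
txn_id=15: ✓ → 3629
txn_id=16: ✗
txn_id=17: ✓ → 4602
txn_id=18: ✗
txn_id=19: ✗
txn_id=20: ✗
gbp_sum = 4989 + 2773 + 3629 + 4602 = 15993
—
[debit_sum: type = 'debit' and currency in ('EUR', 'JPY')]
txn_id=10: ✗
txn_id=11: ✗
txn_id=12: ✗
txn_id=13: ✓ → 632
txn_id=14: ✗
txn_id=15: ✗
txn_id=16: ✗
txn_id=17: ✗
txn_id=18: ✗
txn_id=19: ✗
txn_id=20: ✗
debit_sum = 632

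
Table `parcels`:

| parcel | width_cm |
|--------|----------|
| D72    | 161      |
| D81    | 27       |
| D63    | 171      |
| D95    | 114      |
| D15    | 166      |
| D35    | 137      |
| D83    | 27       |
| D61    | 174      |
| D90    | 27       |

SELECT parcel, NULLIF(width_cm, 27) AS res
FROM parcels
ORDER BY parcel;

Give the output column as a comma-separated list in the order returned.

166, 137, 174, 171, 161, NULL, NULL, NULL, 114

parcel=D15: width_cm=166 vs 27: differ → 166
parcel=D35: width_cm=137 vs 27: differ → 137
parcel=D61: width_cm=174 vs 27: differ → 174
parcel=D63: width_cm=171 vs 27: differ → 171
parcel=D72: width_cm=161 vs 27: differ → 161
parcel=D81: width_cm=27 vs 27: equal → NULL
parcel=D83: width_cm=27 vs 27: equal → NULL
parcel=D90: width_cm=27 vs 27: equal → NULL
parcel=D95: width_cm=114 vs 27: differ → 114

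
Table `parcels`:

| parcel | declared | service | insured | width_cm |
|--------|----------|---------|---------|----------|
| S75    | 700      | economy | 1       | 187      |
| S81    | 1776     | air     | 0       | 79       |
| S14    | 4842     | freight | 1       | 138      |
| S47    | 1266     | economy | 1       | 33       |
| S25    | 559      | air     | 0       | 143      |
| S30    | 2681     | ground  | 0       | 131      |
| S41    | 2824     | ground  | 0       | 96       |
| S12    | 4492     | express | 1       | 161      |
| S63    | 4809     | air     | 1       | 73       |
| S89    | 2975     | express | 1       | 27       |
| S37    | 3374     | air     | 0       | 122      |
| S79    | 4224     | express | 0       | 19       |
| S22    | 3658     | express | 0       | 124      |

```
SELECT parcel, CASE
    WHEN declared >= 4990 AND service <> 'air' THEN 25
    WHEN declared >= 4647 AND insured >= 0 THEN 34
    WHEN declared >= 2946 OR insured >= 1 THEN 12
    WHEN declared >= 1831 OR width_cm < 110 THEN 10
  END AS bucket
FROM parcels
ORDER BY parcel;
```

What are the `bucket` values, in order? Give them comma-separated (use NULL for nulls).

12, 34, 12, NULL, 10, 12, 10, 12, 34, 12, 12, 10, 12

parcel=S12: declared >= 2946 OR insured >= 1 → 12
parcel=S14: declared >= 4647 AND insured >= 0 → 34
parcel=S22: declared >= 2946 OR insured >= 1 → 12
parcel=S25: (no match → NULL) → NULL
parcel=S30: declared >= 1831 OR width_cm < 110 → 10
parcel=S37: declared >= 2946 OR insured >= 1 → 12
parcel=S41: declared >= 1831 OR width_cm < 110 → 10
parcel=S47: declared >= 2946 OR insured >= 1 → 12
parcel=S63: declared >= 4647 AND insured >= 0 → 34
parcel=S75: declared >= 2946 OR insured >= 1 → 12
parcel=S79: declared >= 2946 OR insured >= 1 → 12
parcel=S81: declared >= 1831 OR width_cm < 110 → 10
parcel=S89: declared >= 2946 OR insured >= 1 → 12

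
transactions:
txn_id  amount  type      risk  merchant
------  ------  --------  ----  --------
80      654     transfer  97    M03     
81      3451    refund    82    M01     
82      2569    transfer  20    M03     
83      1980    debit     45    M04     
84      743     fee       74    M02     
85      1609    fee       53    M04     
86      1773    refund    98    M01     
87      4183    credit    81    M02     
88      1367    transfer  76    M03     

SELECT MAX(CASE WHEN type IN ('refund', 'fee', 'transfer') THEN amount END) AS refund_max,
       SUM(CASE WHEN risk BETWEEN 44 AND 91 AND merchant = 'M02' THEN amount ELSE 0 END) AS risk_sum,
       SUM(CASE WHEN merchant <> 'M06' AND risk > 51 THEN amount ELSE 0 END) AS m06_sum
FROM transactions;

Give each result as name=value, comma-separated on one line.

refund_max=3451, risk_sum=4926, m06_sum=13780

[refund_max: type IN ('refund', 'fee', 'transfer')]
txn_id=80: ✓ → 654
txn_id=81: ✓ → 3451
txn_id=82: ✓ → 2569
txn_id=83: ✗
txn_id=84: ✓ → 743
txn_id=85: ✓ → 1609
txn_id=86: ✓ → 1773
txn_id=87: ✗
txn_id=88: ✓ → 1367
refund_max = MAX(654, 3451, 2569, 743, 1609, 1773, 1367) = 3451
—
[risk_sum: risk BETWEEN 44 AND 91 AND merchant = 'M02']
txn_id=80: ✗
txn_id=81: ✗
txn_id=82: ✗
txn_id=83: ✗
txn_id=84: ✓ → 743
txn_id=85: ✗
txn_id=86: ✗
txn_id=87: ✓ → 4183
txn_id=88: ✗
risk_sum = 743 + 4183 = 4926
—
[m06_sum: merchant <> 'M06' AND risk > 51]
txn_id=80: ✓ → 654
txn_id=81: ✓ → 3451
txn_id=82: ✗
txn_id=83: ✗
txn_id=84: ✓ → 743
txn_id=85: ✓ → 1609
txn_id=86: ✓ → 1773
txn_id=87: ✓ → 4183
txn_id=88: ✓ → 1367
m06_sum = 654 + 3451 + 743 + 1609 + 1773 + 4183 + 1367 = 13780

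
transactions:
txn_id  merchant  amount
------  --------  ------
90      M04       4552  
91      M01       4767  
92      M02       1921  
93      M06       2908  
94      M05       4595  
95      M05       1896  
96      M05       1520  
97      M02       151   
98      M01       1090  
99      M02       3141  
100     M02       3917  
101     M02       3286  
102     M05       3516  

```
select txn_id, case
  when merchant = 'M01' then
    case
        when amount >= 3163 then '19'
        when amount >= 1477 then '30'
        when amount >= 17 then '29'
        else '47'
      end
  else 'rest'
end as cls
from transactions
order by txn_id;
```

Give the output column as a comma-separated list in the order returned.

rest, 19, rest, rest, rest, rest, rest, rest, 29, rest, rest, rest, rest

txn_id=90: merchant='M04' → outer ELSE → rest
txn_id=91: merchant='M01' → inner[amount >= 3163] → 19
txn_id=92: merchant='M02' → outer ELSE → rest
txn_id=93: merchant='M06' → outer ELSE → rest
txn_id=94: merchant='M05' → outer ELSE → rest
txn_id=95: merchant='M05' → outer ELSE → rest
txn_id=96: merchant='M05' → outer ELSE → rest
txn_id=97: merchant='M02' → outer ELSE → rest
txn_id=98: merchant='M01' → inner[amount >= 17] → 29
txn_id=99: merchant='M02' → outer ELSE → rest
txn_id=100: merchant='M02' → outer ELSE → rest
txn_id=101: merchant='M02' → outer ELSE → rest
txn_id=102: merchant='M05' → outer ELSE → rest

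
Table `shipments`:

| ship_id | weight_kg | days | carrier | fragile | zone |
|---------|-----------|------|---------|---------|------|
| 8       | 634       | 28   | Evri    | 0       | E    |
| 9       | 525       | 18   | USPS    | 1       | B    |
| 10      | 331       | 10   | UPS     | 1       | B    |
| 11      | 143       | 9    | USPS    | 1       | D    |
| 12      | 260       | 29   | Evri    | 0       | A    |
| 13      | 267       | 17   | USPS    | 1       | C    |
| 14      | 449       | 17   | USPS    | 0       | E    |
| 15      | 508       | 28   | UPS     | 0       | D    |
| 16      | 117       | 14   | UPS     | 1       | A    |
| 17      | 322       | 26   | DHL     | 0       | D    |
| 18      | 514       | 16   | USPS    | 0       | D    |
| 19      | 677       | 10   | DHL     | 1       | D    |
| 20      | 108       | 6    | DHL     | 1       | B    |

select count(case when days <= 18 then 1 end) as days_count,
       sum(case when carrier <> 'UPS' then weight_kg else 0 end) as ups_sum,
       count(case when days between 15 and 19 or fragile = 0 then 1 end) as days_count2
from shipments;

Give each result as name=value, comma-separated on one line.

days_count=9, ups_sum=3899, days_count2=8

[days_count: days <= 18]
ship_id=8: ✗
ship_id=9: ✓ → 1
ship_id=10: ✓ → 1
ship_id=11: ✓ → 1
ship_id=12: ✗
ship_id=13: ✓ → 1
ship_id=14: ✓ → 1
ship_id=15: ✗
ship_id=16: ✓ → 1
ship_id=17: ✗
ship_id=18: ✓ → 1
ship_id=19: ✓ → 1
ship_id=20: ✓ → 1
days_count = COUNT(1, 1, 1, 1, 1, 1, 1, 1, 1) = 9
—
[ups_sum: carrier <> 'UPS']
ship_id=8: ✓ → 634
ship_id=9: ✓ → 525
ship_id=10: ✗
ship_id=11: ✓ → 143
ship_id=12: ✓ → 260
ship_id=13: ✓ → 267
ship_id=14: ✓ → 449
ship_id=15: ✗
ship_id=16: ✗
ship_id=17: ✓ → 322
ship_id=18: ✓ → 514
ship_id=19: ✓ → 677
ship_id=20: ✓ → 108
ups_sum = 634 + 525 + 143 + 260 + 267 + 449 + 322 + 514 + 677 + 108 = 3899
—
[days_count2: days between 15 and 19 or fragile = 0]
ship_id=8: ✓ → 1
ship_id=9: ✓ → 1
ship_id=10: ✗
ship_id=11: ✗
ship_id=12: ✓ → 1
ship_id=13: ✓ → 1
ship_id=14: ✓ → 1
ship_id=15: ✓ → 1
ship_id=16: ✗
ship_id=17: ✓ → 1
ship_id=18: ✓ → 1
ship_id=19: ✗
ship_id=20: ✗
days_count2 = COUNT(1, 1, 1, 1, 1, 1, 1, 1) = 8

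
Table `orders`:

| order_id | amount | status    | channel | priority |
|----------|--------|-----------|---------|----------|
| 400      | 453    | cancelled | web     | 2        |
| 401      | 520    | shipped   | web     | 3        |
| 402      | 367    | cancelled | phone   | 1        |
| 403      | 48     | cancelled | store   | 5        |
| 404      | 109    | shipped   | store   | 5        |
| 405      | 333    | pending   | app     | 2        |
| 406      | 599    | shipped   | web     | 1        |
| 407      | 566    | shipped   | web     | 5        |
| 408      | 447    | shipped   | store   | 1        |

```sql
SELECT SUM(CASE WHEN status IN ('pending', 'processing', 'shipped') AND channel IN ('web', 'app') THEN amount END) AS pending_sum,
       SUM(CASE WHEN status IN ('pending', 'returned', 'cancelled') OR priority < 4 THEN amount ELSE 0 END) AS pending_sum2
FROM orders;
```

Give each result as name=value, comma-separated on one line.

[pending_sum: status IN ('pending', 'processing', 'shipped') AND channel IN ('web', 'app')]
order_id=400: ✗
order_id=401: ✓ → 520
order_id=402: ✗
order_id=403: ✗
order_id=404: ✗
order_id=405: ✓ → 333
order_id=406: ✓ → 599
order_id=407: ✓ → 566
order_id=408: ✗
pending_sum = 520 + 333 + 599 + 566 = 2018
—
[pending_sum2: status IN ('pending', 'returned', 'cancelled') OR priority < 4]
order_id=400: ✓ → 453
order_id=401: ✓ → 520
order_id=402: ✓ → 367
order_id=403: ✓ → 48
order_id=404: ✗
order_id=405: ✓ → 333
order_id=406: ✓ → 599
order_id=407: ✗
order_id=408: ✓ → 447
pending_sum2 = 453 + 520 + 367 + 48 + 333 + 599 + 447 = 2767

pending_sum=2018, pending_sum2=2767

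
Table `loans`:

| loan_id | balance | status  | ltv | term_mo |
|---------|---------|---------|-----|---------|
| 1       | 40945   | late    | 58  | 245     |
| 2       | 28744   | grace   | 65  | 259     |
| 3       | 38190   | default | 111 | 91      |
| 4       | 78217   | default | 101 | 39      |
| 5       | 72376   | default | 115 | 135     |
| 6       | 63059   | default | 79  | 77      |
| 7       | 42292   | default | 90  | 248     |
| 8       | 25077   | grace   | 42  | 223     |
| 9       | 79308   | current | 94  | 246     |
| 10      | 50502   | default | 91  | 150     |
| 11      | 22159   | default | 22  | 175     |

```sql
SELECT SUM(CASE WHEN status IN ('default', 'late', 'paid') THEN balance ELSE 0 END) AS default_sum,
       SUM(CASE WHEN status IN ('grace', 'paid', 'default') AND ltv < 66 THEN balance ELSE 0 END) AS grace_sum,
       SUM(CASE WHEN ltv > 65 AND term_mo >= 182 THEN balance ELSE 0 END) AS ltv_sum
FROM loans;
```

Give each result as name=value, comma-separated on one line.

default_sum=407740, grace_sum=75980, ltv_sum=121600

[default_sum: status IN ('default', 'late', 'paid')]
loan_id=1: ✓ → 40945
loan_id=2: ✗
loan_id=3: ✓ → 38190
loan_id=4: ✓ → 78217
loan_id=5: ✓ → 72376
loan_id=6: ✓ → 63059
loan_id=7: ✓ → 42292
loan_id=8: ✗
loan_id=9: ✗
loan_id=10: ✓ → 50502
loan_id=11: ✓ → 22159
default_sum = 40945 + 38190 + 78217 + 72376 + 63059 + 42292 + 50502 + 22159 = 407740
—
[grace_sum: status IN ('grace', 'paid', 'default') AND ltv < 66]
loan_id=1: ✗
loan_id=2: ✓ → 28744
loan_id=3: ✗
loan_id=4: ✗
loan_id=5: ✗
loan_id=6: ✗
loan_id=7: ✗
loan_id=8: ✓ → 25077
loan_id=9: ✗
loan_id=10: ✗
loan_id=11: ✓ → 22159
grace_sum = 28744 + 25077 + 22159 = 75980
—
[ltv_sum: ltv > 65 AND term_mo >= 182]
loan_id=1: ✗
loan_id=2: ✗
loan_id=3: ✗
loan_id=4: ✗
loan_id=5: ✗
loan_id=6: ✗
loan_id=7: ✓ → 42292
loan_id=8: ✗
loan_id=9: ✓ → 79308
loan_id=10: ✗
loan_id=11: ✗
ltv_sum = 42292 + 79308 = 121600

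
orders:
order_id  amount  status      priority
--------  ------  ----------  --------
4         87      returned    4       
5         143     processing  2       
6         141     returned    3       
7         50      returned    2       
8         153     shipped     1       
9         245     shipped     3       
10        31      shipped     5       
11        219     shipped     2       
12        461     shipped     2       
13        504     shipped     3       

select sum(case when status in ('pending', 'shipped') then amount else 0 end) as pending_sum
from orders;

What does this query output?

1613

order_id=4: ✗
order_id=5: ✗
order_id=6: ✗
order_id=7: ✗
order_id=8: ✓ → 153
order_id=9: ✓ → 245
order_id=10: ✓ → 31
order_id=11: ✓ → 219
order_id=12: ✓ → 461
order_id=13: ✓ → 504
pending_sum = 153 + 245 + 31 + 219 + 461 + 504 = 1613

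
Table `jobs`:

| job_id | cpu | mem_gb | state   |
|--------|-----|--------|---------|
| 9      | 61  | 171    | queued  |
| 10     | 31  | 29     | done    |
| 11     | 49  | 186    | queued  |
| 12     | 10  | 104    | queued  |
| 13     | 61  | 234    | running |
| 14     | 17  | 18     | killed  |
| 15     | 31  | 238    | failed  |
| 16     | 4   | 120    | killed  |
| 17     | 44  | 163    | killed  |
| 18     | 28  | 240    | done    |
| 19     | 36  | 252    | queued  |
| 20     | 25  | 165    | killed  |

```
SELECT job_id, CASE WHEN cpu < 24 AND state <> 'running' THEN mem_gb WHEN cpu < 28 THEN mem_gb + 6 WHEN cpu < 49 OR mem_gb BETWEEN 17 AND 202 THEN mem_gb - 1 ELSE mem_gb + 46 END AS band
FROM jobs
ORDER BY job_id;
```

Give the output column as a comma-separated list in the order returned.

job_id=9: cpu < 49 OR mem_gb BETWEEN 17 AND 202 → 170
job_id=10: cpu < 49 OR mem_gb BETWEEN 17 AND 202 → 28
job_id=11: cpu < 49 OR mem_gb BETWEEN 17 AND 202 → 185
job_id=12: cpu < 24 AND state <> 'running' → 104
job_id=13: ELSE → 280
job_id=14: cpu < 24 AND state <> 'running' → 18
job_id=15: cpu < 49 OR mem_gb BETWEEN 17 AND 202 → 237
job_id=16: cpu < 24 AND state <> 'running' → 120
job_id=17: cpu < 49 OR mem_gb BETWEEN 17 AND 202 → 162
job_id=18: cpu < 49 OR mem_gb BETWEEN 17 AND 202 → 239
job_id=19: cpu < 49 OR mem_gb BETWEEN 17 AND 202 → 251
job_id=20: cpu < 28 → 171

170, 28, 185, 104, 280, 18, 237, 120, 162, 239, 251, 171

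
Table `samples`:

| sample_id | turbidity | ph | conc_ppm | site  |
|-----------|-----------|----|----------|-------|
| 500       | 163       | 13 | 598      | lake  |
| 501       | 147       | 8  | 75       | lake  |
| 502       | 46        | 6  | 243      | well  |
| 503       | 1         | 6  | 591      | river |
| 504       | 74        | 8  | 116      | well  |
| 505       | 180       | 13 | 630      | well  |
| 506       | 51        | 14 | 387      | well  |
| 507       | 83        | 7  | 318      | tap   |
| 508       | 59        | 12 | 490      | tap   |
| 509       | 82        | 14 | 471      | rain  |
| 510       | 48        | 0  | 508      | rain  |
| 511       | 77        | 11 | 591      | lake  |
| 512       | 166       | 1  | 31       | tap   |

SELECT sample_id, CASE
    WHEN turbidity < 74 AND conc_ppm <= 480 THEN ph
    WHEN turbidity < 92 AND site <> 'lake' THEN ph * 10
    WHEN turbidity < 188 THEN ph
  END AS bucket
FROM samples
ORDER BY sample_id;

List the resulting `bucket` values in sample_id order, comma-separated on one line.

13, 8, 6, 60, 80, 13, 14, 70, 120, 140, 0, 11, 1

sample_id=500: turbidity < 188 → 13
sample_id=501: turbidity < 188 → 8
sample_id=502: turbidity < 74 AND conc_ppm <= 480 → 6
sample_id=503: turbidity < 92 AND site <> 'lake' → 60
sample_id=504: turbidity < 92 AND site <> 'lake' → 80
sample_id=505: turbidity < 188 → 13
sample_id=506: turbidity < 74 AND conc_ppm <= 480 → 14
sample_id=507: turbidity < 92 AND site <> 'lake' → 70
sample_id=508: turbidity < 92 AND site <> 'lake' → 120
sample_id=509: turbidity < 92 AND site <> 'lake' → 140
sample_id=510: turbidity < 92 AND site <> 'lake' → 0
sample_id=511: turbidity < 188 → 11
sample_id=512: turbidity < 188 → 1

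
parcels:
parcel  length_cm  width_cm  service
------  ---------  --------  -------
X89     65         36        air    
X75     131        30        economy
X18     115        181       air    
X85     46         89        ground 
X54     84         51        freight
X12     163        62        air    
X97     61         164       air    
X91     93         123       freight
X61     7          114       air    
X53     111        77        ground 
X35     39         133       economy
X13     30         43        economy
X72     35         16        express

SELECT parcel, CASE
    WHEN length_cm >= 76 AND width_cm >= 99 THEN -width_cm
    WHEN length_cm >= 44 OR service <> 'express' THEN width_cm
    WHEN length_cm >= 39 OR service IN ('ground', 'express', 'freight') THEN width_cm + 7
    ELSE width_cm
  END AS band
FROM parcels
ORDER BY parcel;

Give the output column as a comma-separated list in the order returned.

parcel=X12: length_cm >= 44 OR service <> 'express' → 62
parcel=X13: length_cm >= 44 OR service <> 'express' → 43
parcel=X18: length_cm >= 76 AND width_cm >= 99 → -181
parcel=X35: length_cm >= 44 OR service <> 'express' → 133
parcel=X53: length_cm >= 44 OR service <> 'express' → 77
parcel=X54: length_cm >= 44 OR service <> 'express' → 51
parcel=X61: length_cm >= 44 OR service <> 'express' → 114
parcel=X72: length_cm >= 39 OR service IN ('ground', 'express', 'freight') → 23
parcel=X75: length_cm >= 44 OR service <> 'express' → 30
parcel=X85: length_cm >= 44 OR service <> 'express' → 89
parcel=X89: length_cm >= 44 OR service <> 'express' → 36
parcel=X91: length_cm >= 76 AND width_cm >= 99 → -123
parcel=X97: length_cm >= 44 OR service <> 'express' → 164

62, 43, -181, 133, 77, 51, 114, 23, 30, 89, 36, -123, 164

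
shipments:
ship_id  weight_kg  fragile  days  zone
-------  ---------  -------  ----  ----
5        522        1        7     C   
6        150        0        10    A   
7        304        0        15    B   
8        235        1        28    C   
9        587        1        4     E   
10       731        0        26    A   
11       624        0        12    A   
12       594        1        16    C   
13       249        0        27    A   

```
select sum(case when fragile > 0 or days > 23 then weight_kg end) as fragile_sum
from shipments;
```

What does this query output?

ship_id=5: ✓ → 522
ship_id=6: ✗
ship_id=7: ✗
ship_id=8: ✓ → 235
ship_id=9: ✓ → 587
ship_id=10: ✓ → 731
ship_id=11: ✗
ship_id=12: ✓ → 594
ship_id=13: ✓ → 249
fragile_sum = 522 + 235 + 587 + 731 + 594 + 249 = 2918

2918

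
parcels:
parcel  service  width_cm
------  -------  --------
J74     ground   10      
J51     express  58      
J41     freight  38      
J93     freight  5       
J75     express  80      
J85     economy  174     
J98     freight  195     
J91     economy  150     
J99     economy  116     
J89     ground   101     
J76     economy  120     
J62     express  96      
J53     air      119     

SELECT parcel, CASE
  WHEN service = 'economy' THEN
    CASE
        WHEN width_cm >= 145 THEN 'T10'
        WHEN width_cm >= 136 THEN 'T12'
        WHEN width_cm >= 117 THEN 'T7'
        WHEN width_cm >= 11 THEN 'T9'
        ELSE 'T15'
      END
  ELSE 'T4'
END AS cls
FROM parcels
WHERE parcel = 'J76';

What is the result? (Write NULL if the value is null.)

parcel = J76: service=economy, width_cm=120.
service='economy' → inner[width_cm >= 117] → T7

T7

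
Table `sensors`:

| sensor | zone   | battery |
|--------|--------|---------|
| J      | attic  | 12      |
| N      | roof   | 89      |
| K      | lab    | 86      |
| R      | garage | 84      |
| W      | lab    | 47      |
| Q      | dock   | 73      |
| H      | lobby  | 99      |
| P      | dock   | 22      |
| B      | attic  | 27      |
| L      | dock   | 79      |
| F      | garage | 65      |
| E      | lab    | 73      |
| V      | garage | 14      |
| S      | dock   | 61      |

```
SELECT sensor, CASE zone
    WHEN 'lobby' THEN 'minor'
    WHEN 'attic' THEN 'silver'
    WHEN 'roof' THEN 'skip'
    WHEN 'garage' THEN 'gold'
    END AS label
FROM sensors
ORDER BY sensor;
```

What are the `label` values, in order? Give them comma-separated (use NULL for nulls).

silver, NULL, gold, minor, silver, NULL, NULL, skip, NULL, NULL, gold, NULL, gold, NULL

sensor=B: zone='attic' → silver
sensor=E: (no match → NULL) → NULL
sensor=F: zone='garage' → gold
sensor=H: zone='lobby' → minor
sensor=J: zone='attic' → silver
sensor=K: (no match → NULL) → NULL
sensor=L: (no match → NULL) → NULL
sensor=N: zone='roof' → skip
sensor=P: (no match → NULL) → NULL
sensor=Q: (no match → NULL) → NULL
sensor=R: zone='garage' → gold
sensor=S: (no match → NULL) → NULL
sensor=V: zone='garage' → gold
sensor=W: (no match → NULL) → NULL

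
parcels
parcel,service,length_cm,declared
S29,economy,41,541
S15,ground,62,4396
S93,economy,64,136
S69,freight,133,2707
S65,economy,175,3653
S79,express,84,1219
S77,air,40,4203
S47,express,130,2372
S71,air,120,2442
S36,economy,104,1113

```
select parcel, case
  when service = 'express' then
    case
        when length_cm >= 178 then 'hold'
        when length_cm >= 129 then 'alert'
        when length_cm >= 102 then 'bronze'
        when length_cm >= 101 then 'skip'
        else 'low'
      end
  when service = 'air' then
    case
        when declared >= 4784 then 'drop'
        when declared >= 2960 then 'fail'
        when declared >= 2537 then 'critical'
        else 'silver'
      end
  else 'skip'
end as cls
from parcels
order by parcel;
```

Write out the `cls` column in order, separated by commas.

skip, skip, skip, alert, skip, skip, silver, fail, low, skip

parcel=S15: service='ground' → outer ELSE → skip
parcel=S29: service='economy' → outer ELSE → skip
parcel=S36: service='economy' → outer ELSE → skip
parcel=S47: service='express' → inner[length_cm >= 129] → alert
parcel=S65: service='economy' → outer ELSE → skip
parcel=S69: service='freight' → outer ELSE → skip
parcel=S71: service='air' → inner[ELSE] → silver
parcel=S77: service='air' → inner[declared >= 2960] → fail
parcel=S79: service='express' → inner[ELSE] → low
parcel=S93: service='economy' → outer ELSE → skip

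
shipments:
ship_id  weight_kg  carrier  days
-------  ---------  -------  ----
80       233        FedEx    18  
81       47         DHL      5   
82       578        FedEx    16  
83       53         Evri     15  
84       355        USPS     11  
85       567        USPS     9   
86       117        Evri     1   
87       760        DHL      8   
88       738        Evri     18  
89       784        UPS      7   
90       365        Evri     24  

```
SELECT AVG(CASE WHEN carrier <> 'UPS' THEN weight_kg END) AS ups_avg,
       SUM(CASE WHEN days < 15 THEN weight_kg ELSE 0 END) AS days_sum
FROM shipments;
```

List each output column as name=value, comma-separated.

ups_avg=381.3, days_sum=2630

[ups_avg: carrier <> 'UPS']
ship_id=80: ✓ → 233
ship_id=81: ✓ → 47
ship_id=82: ✓ → 578
ship_id=83: ✓ → 53
ship_id=84: ✓ → 355
ship_id=85: ✓ → 567
ship_id=86: ✓ → 117
ship_id=87: ✓ → 760
ship_id=88: ✓ → 738
ship_id=89: ✗
ship_id=90: ✓ → 365
ups_avg = (233 + 47 + 578 + 53 + 355 + 567 + 117 + 760 + 738 + 365) / 10 = 381.3
—
[days_sum: days < 15]
ship_id=80: ✗
ship_id=81: ✓ → 47
ship_id=82: ✗
ship_id=83: ✗
ship_id=84: ✓ → 355
ship_id=85: ✓ → 567
ship_id=86: ✓ → 117
ship_id=87: ✓ → 760
ship_id=88: ✗
ship_id=89: ✓ → 784
ship_id=90: ✗
days_sum = 47 + 355 + 567 + 117 + 760 + 784 = 2630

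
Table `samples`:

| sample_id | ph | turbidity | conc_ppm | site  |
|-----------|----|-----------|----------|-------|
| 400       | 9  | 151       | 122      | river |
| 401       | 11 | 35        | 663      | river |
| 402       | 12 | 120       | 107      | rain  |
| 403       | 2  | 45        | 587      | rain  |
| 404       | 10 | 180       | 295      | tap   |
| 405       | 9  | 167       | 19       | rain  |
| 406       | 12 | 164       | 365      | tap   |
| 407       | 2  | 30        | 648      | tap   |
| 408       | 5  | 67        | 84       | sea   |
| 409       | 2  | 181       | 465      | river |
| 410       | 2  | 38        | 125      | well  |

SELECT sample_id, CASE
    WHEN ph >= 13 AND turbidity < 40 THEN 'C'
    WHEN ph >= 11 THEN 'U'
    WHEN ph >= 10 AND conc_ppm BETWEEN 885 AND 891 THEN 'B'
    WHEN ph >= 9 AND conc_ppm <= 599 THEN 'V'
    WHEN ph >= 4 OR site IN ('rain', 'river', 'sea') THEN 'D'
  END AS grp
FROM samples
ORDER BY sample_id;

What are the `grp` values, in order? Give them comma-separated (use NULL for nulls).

V, U, U, D, V, V, U, NULL, D, D, NULL

sample_id=400: ph >= 9 AND conc_ppm <= 599 → V
sample_id=401: ph >= 11 → U
sample_id=402: ph >= 11 → U
sample_id=403: ph >= 4 OR site IN ('rain', 'river', 'sea') → D
sample_id=404: ph >= 9 AND conc_ppm <= 599 → V
sample_id=405: ph >= 9 AND conc_ppm <= 599 → V
sample_id=406: ph >= 11 → U
sample_id=407: (no match → NULL) → NULL
sample_id=408: ph >= 4 OR site IN ('rain', 'river', 'sea') → D
sample_id=409: ph >= 4 OR site IN ('rain', 'river', 'sea') → D
sample_id=410: (no match → NULL) → NULL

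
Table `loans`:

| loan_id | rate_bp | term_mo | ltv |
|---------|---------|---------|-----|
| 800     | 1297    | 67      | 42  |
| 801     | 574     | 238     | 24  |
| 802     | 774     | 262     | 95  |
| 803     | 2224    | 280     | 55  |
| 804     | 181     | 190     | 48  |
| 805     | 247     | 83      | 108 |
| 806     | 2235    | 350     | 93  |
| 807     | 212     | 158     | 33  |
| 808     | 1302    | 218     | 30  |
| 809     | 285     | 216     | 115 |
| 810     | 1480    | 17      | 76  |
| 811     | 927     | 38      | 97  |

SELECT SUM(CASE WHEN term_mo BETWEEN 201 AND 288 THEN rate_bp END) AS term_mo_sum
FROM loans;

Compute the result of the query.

loan_id=800: ✗
loan_id=801: ✓ → 574
loan_id=802: ✓ → 774
loan_id=803: ✓ → 2224
loan_id=804: ✗
loan_id=805: ✗
loan_id=806: ✗
loan_id=807: ✗
loan_id=808: ✓ → 1302
loan_id=809: ✓ → 285
loan_id=810: ✗
loan_id=811: ✗
term_mo_sum = 574 + 774 + 2224 + 1302 + 285 = 5159

5159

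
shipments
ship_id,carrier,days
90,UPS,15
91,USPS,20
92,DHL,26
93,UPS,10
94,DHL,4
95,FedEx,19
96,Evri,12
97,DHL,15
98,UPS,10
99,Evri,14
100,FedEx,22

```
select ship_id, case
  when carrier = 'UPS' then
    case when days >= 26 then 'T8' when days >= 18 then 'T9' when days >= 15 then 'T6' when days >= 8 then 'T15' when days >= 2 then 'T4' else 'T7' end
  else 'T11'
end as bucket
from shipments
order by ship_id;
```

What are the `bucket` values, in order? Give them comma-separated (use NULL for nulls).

T6, T11, T11, T15, T11, T11, T11, T11, T15, T11, T11

ship_id=90: carrier='UPS' → inner[days >= 15] → T6
ship_id=91: carrier='USPS' → outer ELSE → T11
ship_id=92: carrier='DHL' → outer ELSE → T11
ship_id=93: carrier='UPS' → inner[days >= 8] → T15
ship_id=94: carrier='DHL' → outer ELSE → T11
ship_id=95: carrier='FedEx' → outer ELSE → T11
ship_id=96: carrier='Evri' → outer ELSE → T11
ship_id=97: carrier='DHL' → outer ELSE → T11
ship_id=98: carrier='UPS' → inner[days >= 8] → T15
ship_id=99: carrier='Evri' → outer ELSE → T11
ship_id=100: carrier='FedEx' → outer ELSE → T11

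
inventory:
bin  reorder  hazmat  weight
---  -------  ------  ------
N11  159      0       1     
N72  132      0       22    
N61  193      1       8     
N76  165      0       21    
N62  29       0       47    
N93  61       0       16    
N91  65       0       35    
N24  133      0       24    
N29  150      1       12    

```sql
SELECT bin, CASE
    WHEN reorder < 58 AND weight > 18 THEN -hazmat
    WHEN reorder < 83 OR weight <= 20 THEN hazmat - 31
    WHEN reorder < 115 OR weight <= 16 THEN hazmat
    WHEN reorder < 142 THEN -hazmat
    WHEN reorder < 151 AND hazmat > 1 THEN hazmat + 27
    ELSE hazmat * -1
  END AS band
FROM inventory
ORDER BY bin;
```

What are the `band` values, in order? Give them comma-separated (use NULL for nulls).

-31, 0, -30, -30, 0, 0, 0, -31, -31

bin=N11: reorder < 83 OR weight <= 20 → -31
bin=N24: reorder < 142 → 0
bin=N29: reorder < 83 OR weight <= 20 → -30
bin=N61: reorder < 83 OR weight <= 20 → -30
bin=N62: reorder < 58 AND weight > 18 → 0
bin=N72: reorder < 142 → 0
bin=N76: ELSE → 0
bin=N91: reorder < 83 OR weight <= 20 → -31
bin=N93: reorder < 83 OR weight <= 20 → -31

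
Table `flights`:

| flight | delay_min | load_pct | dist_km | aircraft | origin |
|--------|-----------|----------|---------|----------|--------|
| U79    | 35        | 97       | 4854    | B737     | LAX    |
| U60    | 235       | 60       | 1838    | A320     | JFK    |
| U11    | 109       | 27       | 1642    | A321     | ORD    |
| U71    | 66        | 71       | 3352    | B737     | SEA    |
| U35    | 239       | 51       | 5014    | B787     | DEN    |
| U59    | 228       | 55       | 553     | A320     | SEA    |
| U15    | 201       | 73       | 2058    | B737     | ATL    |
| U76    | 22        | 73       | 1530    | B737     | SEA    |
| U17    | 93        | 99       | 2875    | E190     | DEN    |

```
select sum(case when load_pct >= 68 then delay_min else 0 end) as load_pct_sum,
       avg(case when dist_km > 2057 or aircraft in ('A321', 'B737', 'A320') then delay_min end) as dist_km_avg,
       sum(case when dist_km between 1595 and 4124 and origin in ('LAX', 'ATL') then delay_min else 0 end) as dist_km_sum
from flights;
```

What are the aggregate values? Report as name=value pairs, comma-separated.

[load_pct_sum: load_pct >= 68]
flight=U79: ✓ → 35
flight=U60: ✗
flight=U11: ✗
flight=U71: ✓ → 66
flight=U35: ✗
flight=U59: ✗
flight=U15: ✓ → 201
flight=U76: ✓ → 22
flight=U17: ✓ → 93
load_pct_sum = 35 + 66 + 201 + 22 + 93 = 417
—
[dist_km_avg: dist_km > 2057 or aircraft in ('A321', 'B737', 'A320')]
flight=U79: ✓ → 35
flight=U60: ✓ → 235
flight=U11: ✓ → 109
flight=U71: ✓ → 66
flight=U35: ✓ → 239
flight=U59: ✓ → 228
flight=U15: ✓ → 201
flight=U76: ✓ → 22
flight=U17: ✓ → 93
dist_km_avg = (35 + 235 + 109 + 66 + 239 + 228 + 201 + 22 + 93) / 9 = 136.4444444444
—
[dist_km_sum: dist_km between 1595 and 4124 and origin in ('LAX', 'ATL')]
flight=U79: ✗
flight=U60: ✗
flight=U11: ✗
flight=U71: ✗
flight=U35: ✗
flight=U59: ✗
flight=U15: ✓ → 201
flight=U76: ✗
flight=U17: ✗
dist_km_sum = 201

load_pct_sum=417, dist_km_avg=136.4444444444, dist_km_sum=201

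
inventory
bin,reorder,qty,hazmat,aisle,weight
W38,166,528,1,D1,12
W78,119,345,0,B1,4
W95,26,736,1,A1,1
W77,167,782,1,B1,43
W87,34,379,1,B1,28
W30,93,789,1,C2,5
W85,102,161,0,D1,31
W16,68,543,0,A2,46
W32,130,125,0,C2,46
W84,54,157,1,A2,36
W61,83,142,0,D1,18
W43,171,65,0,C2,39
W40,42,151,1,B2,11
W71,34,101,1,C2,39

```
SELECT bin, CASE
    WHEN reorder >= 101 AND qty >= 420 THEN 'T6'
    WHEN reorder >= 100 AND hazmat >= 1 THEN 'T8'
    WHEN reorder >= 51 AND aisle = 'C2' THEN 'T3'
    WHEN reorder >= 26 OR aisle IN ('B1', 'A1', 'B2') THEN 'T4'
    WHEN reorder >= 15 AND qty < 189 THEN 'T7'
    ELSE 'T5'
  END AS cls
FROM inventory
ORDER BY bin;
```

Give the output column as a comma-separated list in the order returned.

bin=W16: reorder >= 26 OR aisle IN ('B1', 'A1', 'B2') → T4
bin=W30: reorder >= 51 AND aisle = 'C2' → T3
bin=W32: reorder >= 51 AND aisle = 'C2' → T3
bin=W38: reorder >= 101 AND qty >= 420 → T6
bin=W40: reorder >= 26 OR aisle IN ('B1', 'A1', 'B2') → T4
bin=W43: reorder >= 51 AND aisle = 'C2' → T3
bin=W61: reorder >= 26 OR aisle IN ('B1', 'A1', 'B2') → T4
bin=W71: reorder >= 26 OR aisle IN ('B1', 'A1', 'B2') → T4
bin=W77: reorder >= 101 AND qty >= 420 → T6
bin=W78: reorder >= 26 OR aisle IN ('B1', 'A1', 'B2') → T4
bin=W84: reorder >= 26 OR aisle IN ('B1', 'A1', 'B2') → T4
bin=W85: reorder >= 26 OR aisle IN ('B1', 'A1', 'B2') → T4
bin=W87: reorder >= 26 OR aisle IN ('B1', 'A1', 'B2') → T4
bin=W95: reorder >= 26 OR aisle IN ('B1', 'A1', 'B2') → T4

T4, T3, T3, T6, T4, T3, T4, T4, T6, T4, T4, T4, T4, T4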